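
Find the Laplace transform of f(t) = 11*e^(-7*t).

11/(s + 7)

L{11} = 11/s.
By the first shifting theorem, multiplying by e^(-7t) replaces s with s + 7.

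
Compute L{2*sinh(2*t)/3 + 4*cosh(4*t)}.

4*s/(s^2 - 16) + 4/(3*(s^2 - 4))

The transform is linear, so treat each term independently.
(4)·[L{cosh(4t)} = s/(s^2 - 16)]; (2/3)·[L{sinh(2t)} = 2/(s^2 - 4)].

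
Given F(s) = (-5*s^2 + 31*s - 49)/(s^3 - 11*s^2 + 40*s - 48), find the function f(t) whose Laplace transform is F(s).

Factor the denominator: s^3 - 11*s^2 + 40*s - 48 = (s - 4)^2*(s - 3).
Partial fraction decomposition gives [-4/(s - 4)] + [-5/(s - 4)^2] + [-1/(s - 3)].
Invert each term: -4/(s - 4) ↔ -4e^(4t); -5/(s - 4)^2 ↔ -5t·e^(4t); -1/(s - 3) ↔ -e^(3t).

f(t) = -5*t*exp(4*t) - 4*exp(4*t) - exp(3*t)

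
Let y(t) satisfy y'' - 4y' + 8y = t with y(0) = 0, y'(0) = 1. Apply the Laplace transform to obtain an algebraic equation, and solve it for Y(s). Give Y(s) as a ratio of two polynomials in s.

Laplace-transform each side.
With L{y''} = s^2 Y - s·y(0) - y'(0) and L{y'} = sY - y(0), with y(0) = 0, y'(0) = 1: the LHS transforms to (s^2 - 4*s + 8)Y - (1).
The right side is L{t} = s^(-2).
So (s^2 - 4*s + 8)Y = s^(-2) + (1).
Divide through and combine into a single rational function.

Y(s) = (s^2 + 1)/(s^4 - 4*s^3 + 8*s^2)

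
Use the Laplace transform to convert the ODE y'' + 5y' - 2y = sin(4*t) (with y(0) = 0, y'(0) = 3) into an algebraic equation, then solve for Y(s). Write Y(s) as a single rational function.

Apply the Laplace transform to the equation.
With L{y''} = s^2 Y - s·y(0) - y'(0) and L{y'} = sY - y(0), with y(0) = 0, y'(0) = 3: the LHS transforms to (s^2 + 5*s - 2)Y - (3).
The right side is L{sin(4*t)} = 4/(s^2 + 16).
So (s^2 + 5*s - 2)Y = 4/(s^2 + 16) + (3).
Divide through and combine into a single rational function.

Y(s) = (3*s^2 + 52)/(s^4 + 5*s^3 + 14*s^2 + 80*s - 32)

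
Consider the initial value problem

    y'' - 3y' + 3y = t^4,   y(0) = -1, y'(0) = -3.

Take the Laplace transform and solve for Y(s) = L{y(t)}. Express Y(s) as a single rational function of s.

Laplace-transform each side.
Using L{y''} = s^2 Y - s·y(0) - y'(0) and L{y'} = sY - y(0), with y(0) = -1, y'(0) = -3, the left side becomes (s^2 - 3*s + 3)Y - (-s).
The right side is L{t^4} = 24/s^5.
So (s^2 - 3*s + 3)Y = 24/s^5 + (-s).
Isolate Y and clear denominators.

Y(s) = (-s^6 + 24)/(s^7 - 3*s^6 + 3*s^5)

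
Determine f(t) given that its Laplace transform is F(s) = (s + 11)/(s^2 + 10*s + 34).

f(t) = 2*exp(-5*t)*sin(3*t) + exp(-5*t)*cos(3*t)

Complete the square in the denominator: s^2 + 10*s + 34 = (s + 5)^2 + 3^2.
Split the numerator to match: s + 11 = 1·(s + 5) + 2·3.
Invert each term: 1·(s + 5)/((s + 5)^2 + 9) ↔ e^(-5t)cos(3t); 2·3/((s + 5)^2 + 9) ↔ 2e^(-5t)sin(3t).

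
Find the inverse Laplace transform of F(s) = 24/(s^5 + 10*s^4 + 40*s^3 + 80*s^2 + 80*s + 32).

t^4*exp(-2*t)

Rewrite the denominator: s^5 + 10*s^4 + 40*s^3 + 80*s^2 + 80*s + 32 = (s + 2)^5.
The form in (s + 2) signals a first-shifting-theorem factor e^(-2t).
Since L{t^4} = 4!/s^5 = 24/s^5, the inverse is t^4*e^(-2*t).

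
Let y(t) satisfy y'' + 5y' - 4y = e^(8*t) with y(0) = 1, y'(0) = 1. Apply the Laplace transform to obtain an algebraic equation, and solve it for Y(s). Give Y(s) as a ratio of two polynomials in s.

Y(s) = (s^2 - 2*s - 47)/(s^3 - 3*s^2 - 44*s + 32)

Transform both sides with L{·}.
The derivative rules (L{y''} = s^2 Y - s·y(0) - y'(0) and L{y'} = sY - y(0), with y(0) = 1, y'(0) = 1) turn the left side into (s^2 + 5*s - 4)Y - (s + 6).
The right side is L{e^(8*t)} = 1/(s - 8).
So (s^2 + 5*s - 4)Y = 1/(s - 8) + (s + 6).
Isolate Y and clear denominators.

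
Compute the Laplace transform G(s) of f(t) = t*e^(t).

L{t} = 1!/s^2 = 1/s^2.
By the first shifting theorem, multiplying by e^(t) replaces s with s - 1.

G(s) = (s - 1)^(-2)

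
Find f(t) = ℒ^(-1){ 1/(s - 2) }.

Since L{e^(2t)} = 1/(s - 2), the inverse is exp(2*t).

f(t) = exp(2*t)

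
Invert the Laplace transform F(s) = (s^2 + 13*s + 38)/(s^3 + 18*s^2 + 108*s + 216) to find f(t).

f(t) = -2*t^2*exp(-6*t) + t*exp(-6*t) + exp(-6*t)

Factor the denominator: s^3 + 18*s^2 + 108*s + 216 = (s + 6)^3.
Partial fraction decomposition gives [1/(s + 6)] + [(s + 6)^(-2)] + [-4/(s + 6)^3].
Invert each term: 1/(s + 6) ↔ e^(-6t); 1/(s + 6)^2 ↔ t·e^(-6t); -4/(s + 6)^3 ↔ (-2)t^2·e^(-6t).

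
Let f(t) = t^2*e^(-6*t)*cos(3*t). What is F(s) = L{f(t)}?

F(s) = 2*(s + 6)*(s^2 + 12*s + 9)/(s^2 + 12*s + 45)^3

L{cos(3t)} = s/(s^2 + 9).
Multiplying by e^(-6t) shifts s → s + 6, so L{e^(-6*t)*cos(3*t)} = (s + 6)/((s + 6)^2 + 9).
Then apply L{t^2·g(t)} = (-1)^2 d^2/ds^2[G(s)] with G(s) = (s + 6)/((s + 6)^2 + 9):
differentiating 2 times and applying the sign gives 2*(s + 6)*(s^2 + 12*s + 9)/(s^2 + 12*s + 45)^3.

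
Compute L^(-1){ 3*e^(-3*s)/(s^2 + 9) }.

The factor e^(-3s) signals a time shift by c = 3 (second shifting theorem).
L{sin(3t)} = 3/(s^2 + 9), so L^-1{3/(s^2 + 9)} = sin(3*t).
Hence the inverse is u(t - 3) times that function evaluated at t - 3.

Heaviside(t - 3)*(sin(3*t - 9))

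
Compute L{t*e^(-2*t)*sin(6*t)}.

12*(s + 2)/(s^2 + 4*s + 40)^2

L{sin(6t)} = 6/(s^2 + 36).
Multiplying by e^(-2t) shifts s → s + 2, so L{e^(-2*t)*sin(6*t)} = 6/((s + 2)^2 + 36).
Then apply L{t·g(t)} = -d/ds[H(s)] with H(s) = 6/((s + 2)^2 + 36):
differentiating 1 time and applying the sign gives 12*(s + 2)/(s^2 + 4*s + 40)^2.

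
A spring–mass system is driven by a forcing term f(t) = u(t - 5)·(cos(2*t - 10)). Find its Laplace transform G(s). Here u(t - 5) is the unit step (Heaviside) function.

By the second shifting theorem, L{u(t - c)·g(t - c)} = e^(-cs)·H(s) with c = 5 and H(s) = L{g(t)}.
L{cos(2t)} = s/(s^2 + 4).

G(s) = s*exp(-5*s)/(s^2 + 4)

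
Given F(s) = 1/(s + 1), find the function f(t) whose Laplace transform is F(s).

f(t) = exp(-t)

Since L{e^(-t)} = 1/(s + 1), the inverse is e^(-t).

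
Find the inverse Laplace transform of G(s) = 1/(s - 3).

exp(3*t)

Since L{e^(3t)} = 1/(s - 3), the inverse is e^(3*t).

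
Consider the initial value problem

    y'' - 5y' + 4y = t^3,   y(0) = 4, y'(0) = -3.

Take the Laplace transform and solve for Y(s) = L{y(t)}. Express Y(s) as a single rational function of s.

Y(s) = (4*s^5 - 23*s^4 + 6)/(s^6 - 5*s^5 + 4*s^4)

Transform both sides with L{·}.
The derivative rules (L{y''} = s^2 Y - s·y(0) - y'(0) and L{y'} = sY - y(0), with y(0) = 4, y'(0) = -3) turn the left side into (s^2 - 5*s + 4)Y - (4*s - 23).
The right side is L{t^3} = 6/s^4.
So (s^2 - 5*s + 4)Y = 6/s^4 + (4*s - 23).
Divide through and combine into a single rational function.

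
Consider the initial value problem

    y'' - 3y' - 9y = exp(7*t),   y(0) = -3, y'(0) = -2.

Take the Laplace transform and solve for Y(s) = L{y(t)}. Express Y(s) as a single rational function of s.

Transform both sides with L{·}.
Using L{y''} = s^2 Y - s·y(0) - y'(0) and L{y'} = sY - y(0), with y(0) = -3, y'(0) = -2, the left side becomes (s^2 - 3*s - 9)Y - (-3*s + 7).
The right side is L{exp(7*t)} = 1/(s - 7).
So (s^2 - 3*s - 9)Y = 1/(s - 7) + (-3*s + 7).
Solve for Y(s) and write it as one ratio of polynomials.

Y(s) = (-3*s^2 + 28*s - 48)/(s^3 - 10*s^2 + 12*s + 63)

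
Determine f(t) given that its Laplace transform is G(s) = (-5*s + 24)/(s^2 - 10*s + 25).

f(t) = -t*exp(5*t) - 5*exp(5*t)

Factor the denominator: s^2 - 10*s + 25 = (s - 5)^2.
Partial fraction decomposition gives [-5/(s - 5)] + [-1/(s - 5)^2].
Invert each term: -5/(s - 5) ↔ -5e^(5t); -1/(s - 5)^2 ↔ -t·e^(5t).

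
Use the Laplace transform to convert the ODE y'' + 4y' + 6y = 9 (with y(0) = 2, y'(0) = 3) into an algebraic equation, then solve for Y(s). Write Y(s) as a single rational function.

Y(s) = (2*s^2 + 11*s + 9)/(s^3 + 4*s^2 + 6*s)

Transform both sides with L{·}.
Using L{y''} = s^2 Y - s·y(0) - y'(0) and L{y'} = sY - y(0), with y(0) = 2, y'(0) = 3, the left side becomes (s^2 + 4*s + 6)Y - (2*s + 11).
The right side is L{9} = 9/s.
So (s^2 + 4*s + 6)Y = 9/s + (2*s + 11).
Solve for Y(s) and write it as one ratio of polynomials.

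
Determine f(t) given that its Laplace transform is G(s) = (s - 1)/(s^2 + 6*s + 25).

f(t) = -exp(-3*t)*sin(4*t) + exp(-3*t)*cos(4*t)

Complete the square in the denominator: s^2 + 6*s + 25 = (s + 3)^2 + 4^2.
Split the numerator to match: s - 1 = 1·(s + 3) - 1·4.
Invert each term: 1·(s + 3)/((s + 3)^2 + 16) ↔ e^(-3t)cos(4t); -1·4/((s + 3)^2 + 16) ↔ -e^(-3t)sin(4t).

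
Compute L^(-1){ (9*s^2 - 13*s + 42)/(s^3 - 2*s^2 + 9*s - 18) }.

4*exp(2*t) - sin(3*t) + 5*cos(3*t)

Factor the denominator: s^3 - 2*s^2 + 9*s - 18 = (s - 2)*(s^2 + 9).
Partial fraction decomposition gives [4/(s - 2)] + [5*s/(s^2 + 9)] + [-3/(s^2 + 9)].
Invert each term: 4/(s - 2) ↔ 4e^(2t); 5·s/(s^2 + 9) ↔ 5cos(3t); -1·3/(s^2 + 9) ↔ -sin(3t).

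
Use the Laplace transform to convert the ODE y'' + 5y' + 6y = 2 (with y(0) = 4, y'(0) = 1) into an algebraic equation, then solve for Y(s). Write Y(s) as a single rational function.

Y(s) = (4*s^2 + 21*s + 2)/(s^3 + 5*s^2 + 6*s)

Apply the Laplace transform to the equation.
With L{y''} = s^2 Y - s·y(0) - y'(0) and L{y'} = sY - y(0), with y(0) = 4, y'(0) = 1: the LHS transforms to (s^2 + 5*s + 6)Y - (4*s + 21).
The right side is L{2} = 2/s.
So (s^2 + 5*s + 6)Y = 2/s + (4*s + 21).
Solve for Y(s) and write it as one ratio of polynomials.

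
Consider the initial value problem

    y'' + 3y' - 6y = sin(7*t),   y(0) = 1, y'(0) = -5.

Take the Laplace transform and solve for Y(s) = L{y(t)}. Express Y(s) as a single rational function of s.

Y(s) = (s^3 - 2*s^2 + 49*s - 91)/(s^4 + 3*s^3 + 43*s^2 + 147*s - 294)

Take the Laplace transform of both sides.
With L{y''} = s^2 Y - s·y(0) - y'(0) and L{y'} = sY - y(0), with y(0) = 1, y'(0) = -5: the LHS transforms to (s^2 + 3*s - 6)Y - (s - 2).
The right side is L{sin(7*t)} = 7/(s^2 + 49).
So (s^2 + 3*s - 6)Y = 7/(s^2 + 49) + (s - 2).
Isolate Y and clear denominators.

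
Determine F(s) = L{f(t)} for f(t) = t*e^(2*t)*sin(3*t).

L{sin(3t)} = 3/(s^2 + 9).
Multiplying by e^(2t) shifts s → s - 2, so L{e^(2*t)*sin(3*t)} = 3/((s - 2)^2 + 9).
Then apply L{t·g(t)} = -d/ds[G(s)] with G(s) = 3/((s - 2)^2 + 9):
differentiating 1 time and applying the sign gives 6*(s - 2)/(s^2 - 4*s + 13)^2.

F(s) = 6*(s - 2)/(s^2 - 4*s + 13)^2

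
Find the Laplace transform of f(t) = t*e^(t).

(s - 1)^(-2)

L{t} = 1!/s^2 = 1/s^2.
By the first shifting theorem, multiplying by e^(t) replaces s with s - 1.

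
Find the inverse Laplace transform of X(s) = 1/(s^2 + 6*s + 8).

Rewrite the denominator: s^2 + 6*s + 8 = (s + 3)^2 - 1.
The form in (s + 3) signals a first-shifting-theorem factor e^(-3t).
Since L{sinh(t)} = 1/(s^2 - 1), the inverse is exp(-3*t)*sinh(t).

exp(-3*t)*sinh(t)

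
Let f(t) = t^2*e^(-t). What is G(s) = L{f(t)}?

G(s) = 2/(s + 1)^3

L{e^(-t)} = 1/(s + 1).
Then apply L{t^2·g(t)} = (-1)^2 d^2/ds^2[H(s)] with H(s) = 1/(s + 1):
differentiating 2 times and applying the sign gives 2/(s + 1)^3.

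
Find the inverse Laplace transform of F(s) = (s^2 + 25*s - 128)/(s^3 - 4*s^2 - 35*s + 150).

2*t*exp(5*t) + 3*exp(5*t) - 2*exp(-6*t)

Factor the denominator: s^3 - 4*s^2 - 35*s + 150 = (s - 5)^2*(s + 6).
Partial fraction decomposition gives [3/(s - 5)] + [2/(s - 5)^2] + [-2/(s + 6)].
Invert each term: 3/(s - 5) ↔ 3e^(5t); 2/(s - 5)^2 ↔ 2t·e^(5t); -2/(s + 6) ↔ -2e^(-6t).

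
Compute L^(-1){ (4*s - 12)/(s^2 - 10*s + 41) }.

2*exp(5*t)*sin(4*t) + 4*exp(5*t)*cos(4*t)

Complete the square in the denominator: s^2 - 10*s + 41 = (s - 5)^2 + 4^2.
Split the numerator to match: 4*s - 12 = 4·(s - 5) + 2·4.
Invert each term: 4·(s - 5)/((s - 5)^2 + 16) ↔ 4e^(5t)cos(4t); 2·4/((s - 5)^2 + 16) ↔ 2e^(5t)sin(4t).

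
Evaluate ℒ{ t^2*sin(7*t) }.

L{sin(7t)} = 7/(s^2 + 49).
Then apply L{t^2·g(t)} = (-1)^2 d^2/ds^2[H(s)] with H(s) = 7/(s^2 + 49):
differentiating 2 times and applying the sign gives 14*(3*s^2 - 49)/(s^2 + 49)^3.

14*(3*s^2 - 49)/(s^2 + 49)^3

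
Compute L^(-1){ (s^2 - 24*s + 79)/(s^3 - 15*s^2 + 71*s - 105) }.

-5*exp(7*t) + 4*exp(5*t) + 2*exp(3*t)

Factor the denominator: s^3 - 15*s^2 + 71*s - 105 = (s - 7)*(s - 5)*(s - 3).
Partial fraction decomposition gives [4/(s - 5)] + [2/(s - 3)] + [-5/(s - 7)].
Invert each term: 4/(s - 5) ↔ 4e^(5t); 2/(s - 3) ↔ 2e^(3t); -5/(s - 7) ↔ -5e^(7t).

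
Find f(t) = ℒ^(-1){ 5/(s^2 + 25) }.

Since L{sin(5t)} = 5/(s^2 + 25), the inverse is sin(5*t).

f(t) = sin(5*t)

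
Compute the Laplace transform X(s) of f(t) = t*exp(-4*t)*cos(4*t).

L{cos(4t)} = s/(s^2 + 16).
Multiplying by e^(-4t) shifts s → s + 4, so L{exp(-4*t)*cos(4*t)} = (s + 4)/((s + 4)^2 + 16).
Then apply L{t·g(t)} = -d/ds[G(s)] with G(s) = (s + 4)/((s + 4)^2 + 16):
differentiating 1 time and applying the sign gives s*(s + 8)/(s^2 + 8*s + 32)^2.

X(s) = s*(s + 8)/(s^2 + 8*s + 32)^2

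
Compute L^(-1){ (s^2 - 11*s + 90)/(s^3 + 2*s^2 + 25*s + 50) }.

-sin(5*t) - 3*cos(5*t) + 4*exp(-2*t)

Factor the denominator: s^3 + 2*s^2 + 25*s + 50 = (s + 2)*(s^2 + 25).
Partial fraction decomposition gives [4/(s + 2)] + [-3*s/(s^2 + 25)] + [-5/(s^2 + 25)].
Invert each term: 4/(s + 2) ↔ 4e^(-2t); -3·s/(s^2 + 25) ↔ -3cos(5t); -1·5/(s^2 + 25) ↔ -sin(5t).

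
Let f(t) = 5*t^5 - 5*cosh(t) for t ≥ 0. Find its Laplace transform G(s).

By linearity of the Laplace transform, transform each term separately.
(-5)·[L{cosh(t)} = s/(s^2 - 1)]; (5)·[L{t^5} = 5!/s^6 = 120/s^6].

G(s) = -5*s/(s^2 - 1) + 600/s^6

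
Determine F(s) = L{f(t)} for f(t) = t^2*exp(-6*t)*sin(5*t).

F(s) = 10*(3*s^2 + 36*s + 83)/(s^2 + 12*s + 61)^3

L{sin(5t)} = 5/(s^2 + 25).
Multiplying by e^(-6t) shifts s → s + 6, so L{exp(-6*t)*sin(5*t)} = 5/((s + 6)^2 + 25).
Then apply L{t^2·g(t)} = (-1)^2 d^2/ds^2[G(s)] with G(s) = 5/((s + 6)^2 + 25):
differentiating 2 times and applying the sign gives 10*(3*s^2 + 36*s + 83)/(s^2 + 12*s + 61)^3.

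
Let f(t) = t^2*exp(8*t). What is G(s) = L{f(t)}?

G(s) = 2/(s - 8)^3

L{e^(8t)} = 1/(s - 8).
Then apply L{t^2·g(t)} = (-1)^2 d^2/ds^2[H(s)] with H(s) = 1/(s - 8):
differentiating 2 times and applying the sign gives 2/(s - 8)^3.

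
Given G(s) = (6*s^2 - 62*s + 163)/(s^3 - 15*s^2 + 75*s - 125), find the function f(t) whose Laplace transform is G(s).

Factor the denominator: s^3 - 15*s^2 + 75*s - 125 = (s - 5)^3.
Partial fraction decomposition gives [6/(s - 5)] + [-2/(s - 5)^2] + [3/(s - 5)^3].
Invert each term: 6/(s - 5) ↔ 6e^(5t); -2/(s - 5)^2 ↔ -2t·e^(5t); 3/(s - 5)^3 ↔ (3/2)t^2·e^(5t).

f(t) = 3*t^2*exp(5*t)/2 - 2*t*exp(5*t) + 6*exp(5*t)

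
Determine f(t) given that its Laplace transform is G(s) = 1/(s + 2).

f(t) = exp(-2*t)

Since L{e^(-2t)} = 1/(s + 2), the inverse is e^(-2*t).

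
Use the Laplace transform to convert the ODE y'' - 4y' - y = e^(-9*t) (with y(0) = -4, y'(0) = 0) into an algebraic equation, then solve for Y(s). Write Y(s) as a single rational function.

Laplace-transform each side.
With L{y''} = s^2 Y - s·y(0) - y'(0) and L{y'} = sY - y(0), with y(0) = -4, y'(0) = 0: the LHS transforms to (s^2 - 4*s - 1)Y - (-4*s + 16).
The right side is L{e^(-9*t)} = 1/(s + 9).
So (s^2 - 4*s - 1)Y = 1/(s + 9) + (-4*s + 16).
Divide through and combine into a single rational function.

Y(s) = (-4*s^2 - 20*s + 145)/(s^3 + 5*s^2 - 37*s - 9)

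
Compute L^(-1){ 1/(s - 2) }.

Since L{e^(2t)} = 1/(s - 2), the inverse is e^(2*t).

exp(2*t)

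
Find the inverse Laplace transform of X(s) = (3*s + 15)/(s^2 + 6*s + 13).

3*exp(-3*t)*sin(2*t) + 3*exp(-3*t)*cos(2*t)

Complete the square in the denominator: s^2 + 6*s + 13 = (s + 3)^2 + 2^2.
Split the numerator to match: 3*s + 15 = 3·(s + 3) + 3·2.
Invert each term: 3·(s + 3)/((s + 3)^2 + 4) ↔ 3e^(-3t)cos(2t); 3·2/((s + 3)^2 + 4) ↔ 3e^(-3t)sin(2t).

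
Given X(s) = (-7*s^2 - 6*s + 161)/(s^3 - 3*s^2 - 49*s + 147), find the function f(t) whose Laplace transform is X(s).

f(t) = -4*exp(7*t) - 2*exp(3*t) - exp(-7*t)

Factor the denominator: s^3 - 3*s^2 - 49*s + 147 = (s - 7)*(s - 3)*(s + 7).
Partial fraction decomposition gives [-2/(s - 3)] + [-1/(s + 7)] + [-4/(s - 7)].
Invert each term: -2/(s - 3) ↔ -2e^(3t); -1/(s + 7) ↔ -e^(-7t); -4/(s - 7) ↔ -4e^(7t).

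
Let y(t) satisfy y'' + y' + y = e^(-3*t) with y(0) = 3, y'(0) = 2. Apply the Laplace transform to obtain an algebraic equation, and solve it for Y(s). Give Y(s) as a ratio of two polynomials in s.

Apply the Laplace transform to the equation.
With L{y''} = s^2 Y - s·y(0) - y'(0) and L{y'} = sY - y(0), with y(0) = 3, y'(0) = 2: the LHS transforms to (s^2 + s + 1)Y - (3*s + 5).
The right side is L{e^(-3*t)} = 1/(s + 3).
So (s^2 + s + 1)Y = 1/(s + 3) + (3*s + 5).
Solve for Y(s) and write it as one ratio of polynomials.

Y(s) = (3*s^2 + 14*s + 16)/(s^3 + 4*s^2 + 4*s + 3)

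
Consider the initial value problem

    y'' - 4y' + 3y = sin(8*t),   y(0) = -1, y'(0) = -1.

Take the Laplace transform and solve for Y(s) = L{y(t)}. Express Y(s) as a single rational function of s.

Y(s) = (-s^3 + 3*s^2 - 64*s + 200)/(s^4 - 4*s^3 + 67*s^2 - 256*s + 192)

Apply the Laplace transform to the equation.
Using L{y''} = s^2 Y - s·y(0) - y'(0) and L{y'} = sY - y(0), with y(0) = -1, y'(0) = -1, the left side becomes (s^2 - 4*s + 3)Y - (-s + 3).
The right side is L{sin(8*t)} = 8/(s^2 + 64).
So (s^2 - 4*s + 3)Y = 8/(s^2 + 64) + (-s + 3).
Isolate Y and clear denominators.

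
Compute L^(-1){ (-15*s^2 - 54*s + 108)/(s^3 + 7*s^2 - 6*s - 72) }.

-3*exp(3*t) - 6*exp(-4*t) - 6*exp(-6*t)

Factor the denominator: s^3 + 7*s^2 - 6*s - 72 = (s - 3)*(s + 4)*(s + 6).
Partial fraction decomposition gives [-6/(s + 6)] + [-3/(s - 3)] + [-6/(s + 4)].
Invert each term: -6/(s + 6) ↔ -6e^(-6t); -3/(s - 3) ↔ -3e^(3t); -6/(s + 4) ↔ -6e^(-4t).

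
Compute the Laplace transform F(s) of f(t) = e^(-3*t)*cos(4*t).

F(s) = (s + 3)/((s + 3)^2 + 16)

L{cos(4t)} = s/(s^2 + 16).
By the first shifting theorem, multiplying by e^(-3t) replaces s with s + 3.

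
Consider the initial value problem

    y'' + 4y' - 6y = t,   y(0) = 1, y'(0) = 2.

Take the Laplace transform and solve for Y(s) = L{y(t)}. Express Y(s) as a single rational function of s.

Y(s) = (s^3 + 6*s^2 + 1)/(s^4 + 4*s^3 - 6*s^2)

Laplace-transform each side.
The derivative rules (L{y''} = s^2 Y - s·y(0) - y'(0) and L{y'} = sY - y(0), with y(0) = 1, y'(0) = 2) turn the left side into (s^2 + 4*s - 6)Y - (s + 6).
The right side is L{t} = s^(-2).
So (s^2 + 4*s - 6)Y = s^(-2) + (s + 6).
Isolate Y and clear denominators.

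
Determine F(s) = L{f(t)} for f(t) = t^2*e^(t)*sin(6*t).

F(s) = 36*(s^2 - 2*s - 11)/(s^2 - 2*s + 37)^3

L{sin(6t)} = 6/(s^2 + 36).
Multiplying by e^(t) shifts s → s - 1, so L{e^(t)*sin(6*t)} = 6/((s - 1)^2 + 36).
Then apply L{t^2·g(t)} = (-1)^2 d^2/ds^2[G(s)] with G(s) = 6/((s - 1)^2 + 36):
differentiating 2 times and applying the sign gives 36*(s^2 - 2*s - 11)/(s^2 - 2*s + 37)^3.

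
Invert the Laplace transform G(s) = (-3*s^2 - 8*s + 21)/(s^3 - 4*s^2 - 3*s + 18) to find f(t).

Factor the denominator: s^3 - 4*s^2 - 3*s + 18 = (s - 3)^2*(s + 2).
Partial fraction decomposition gives [-4/(s - 3)] + [-6/(s - 3)^2] + [1/(s + 2)].
Invert each term: -4/(s - 3) ↔ -4e^(3t); -6/(s - 3)^2 ↔ -6t·e^(3t); 1/(s + 2) ↔ e^(-2t).

f(t) = -6*t*exp(3*t) - 4*exp(3*t) + exp(-2*t)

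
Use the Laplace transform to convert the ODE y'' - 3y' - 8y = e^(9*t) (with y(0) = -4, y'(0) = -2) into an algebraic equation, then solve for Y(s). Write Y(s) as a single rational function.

Laplace-transform each side.
The derivative rules (L{y''} = s^2 Y - s·y(0) - y'(0) and L{y'} = sY - y(0), with y(0) = -4, y'(0) = -2) turn the left side into (s^2 - 3*s - 8)Y - (-4*s + 10).
The right side is L{e^(9*t)} = 1/(s - 9).
So (s^2 - 3*s - 8)Y = 1/(s - 9) + (-4*s + 10).
Isolate Y and clear denominators.

Y(s) = (-4*s^2 + 46*s - 89)/(s^3 - 12*s^2 + 19*s + 72)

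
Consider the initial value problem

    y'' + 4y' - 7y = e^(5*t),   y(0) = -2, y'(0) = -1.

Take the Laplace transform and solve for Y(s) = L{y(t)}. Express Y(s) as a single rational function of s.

Apply the Laplace transform to the equation.
The derivative rules (L{y''} = s^2 Y - s·y(0) - y'(0) and L{y'} = sY - y(0), with y(0) = -2, y'(0) = -1) turn the left side into (s^2 + 4*s - 7)Y - (-2*s - 9).
The right side is L{e^(5*t)} = 1/(s - 5).
So (s^2 + 4*s - 7)Y = 1/(s - 5) + (-2*s - 9).
Isolate Y and clear denominators.

Y(s) = (-2*s^2 + s + 46)/(s^3 - s^2 - 27*s + 35)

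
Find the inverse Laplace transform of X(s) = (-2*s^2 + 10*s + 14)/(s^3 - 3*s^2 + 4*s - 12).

2*exp(3*t) - sin(2*t) - 4*cos(2*t)

Factor the denominator: s^3 - 3*s^2 + 4*s - 12 = (s - 3)*(s^2 + 4).
Partial fraction decomposition gives [2/(s - 3)] + [-4*s/(s^2 + 4)] + [-2/(s^2 + 4)].
Invert each term: 2/(s - 3) ↔ 2e^(3t); -4·s/(s^2 + 4) ↔ -4cos(2t); -1·2/(s^2 + 4) ↔ -sin(2t).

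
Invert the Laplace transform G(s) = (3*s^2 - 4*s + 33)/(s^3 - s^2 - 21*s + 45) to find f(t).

Factor the denominator: s^3 - s^2 - 21*s + 45 = (s - 3)^2*(s + 5).
Partial fraction decomposition gives [1/(s - 3)] + [6/(s - 3)^2] + [2/(s + 5)].
Invert each term: 1/(s - 3) ↔ e^(3t); 6/(s - 3)^2 ↔ 6t·e^(3t); 2/(s + 5) ↔ 2e^(-5t).

f(t) = 6*t*exp(3*t) + exp(3*t) + 2*exp(-5*t)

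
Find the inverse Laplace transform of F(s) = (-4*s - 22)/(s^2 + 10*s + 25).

-2*t*exp(-5*t) - 4*exp(-5*t)

Factor the denominator: s^2 + 10*s + 25 = (s + 5)^2.
Partial fraction decomposition gives [-4/(s + 5)] + [-2/(s + 5)^2].
Invert each term: -4/(s + 5) ↔ -4e^(-5t); -2/(s + 5)^2 ↔ -2t·e^(-5t).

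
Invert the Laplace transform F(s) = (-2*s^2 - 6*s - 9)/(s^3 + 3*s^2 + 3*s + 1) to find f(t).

f(t) = -5*t^2*exp(-t)/2 - 2*t*exp(-t) - 2*exp(-t)

Factor the denominator: s^3 + 3*s^2 + 3*s + 1 = (s + 1)^3.
Partial fraction decomposition gives [-2/(s + 1)] + [-2/(s + 1)^2] + [-5/(s + 1)^3].
Invert each term: -2/(s + 1) ↔ -2e^(-t); -2/(s + 1)^2 ↔ -2t·e^(-t); -5/(s + 1)^3 ↔ (-5/2)t^2·e^(-t).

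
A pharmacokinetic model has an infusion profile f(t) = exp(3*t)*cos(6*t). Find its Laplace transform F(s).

L{cos(6t)} = s/(s^2 + 36).
By the first shifting theorem, multiplying by e^(3t) replaces s with s - 3.

F(s) = (s - 3)/((s - 3)^2 + 36)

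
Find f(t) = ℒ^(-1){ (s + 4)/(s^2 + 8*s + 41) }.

f(t) = exp(-4*t)*cos(5*t)

Rewrite the denominator: s^2 + 8*s + 41 = (s + 4)^2 + 25.
The form in (s + 4) signals a first-shifting-theorem factor e^(-4t).
Since L{cos(5t)} = s/(s^2 + 25), the inverse is exp(-4*t)*cos(5*t).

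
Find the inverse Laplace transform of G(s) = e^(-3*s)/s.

The factor e^(-3s) signals a time shift by c = 3 (second shifting theorem).
L{1} = 1/s, so L^-1{1/s} = 1.
Hence the inverse is u(t - 3) times that function evaluated at t - 3.

Heaviside(t - 3)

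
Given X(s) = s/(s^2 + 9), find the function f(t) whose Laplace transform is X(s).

f(t) = cos(3*t)

Since L{cos(3t)} = s/(s^2 + 9), the inverse is cos(3*t).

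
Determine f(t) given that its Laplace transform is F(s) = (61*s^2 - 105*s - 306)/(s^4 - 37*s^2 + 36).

Factor the denominator: s^4 - 37*s^2 + 36 = (s - 6)*(s - 1)*(s + 1)*(s + 6).
Partial fraction decomposition gives [-6/(s + 6)] + [-2/(s + 1)] + [3/(s - 6)] + [5/(s - 1)].
Invert each term: -6/(s + 6) ↔ -6e^(-6t); -2/(s + 1) ↔ -2e^(-t); 3/(s - 6) ↔ 3e^(6t); 5/(s - 1) ↔ 5e^(t).

f(t) = 3*exp(6*t) + 5*exp(t) - 2*exp(-t) - 6*exp(-6*t)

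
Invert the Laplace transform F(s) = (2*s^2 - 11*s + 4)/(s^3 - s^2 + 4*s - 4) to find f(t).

f(t) = -exp(t) - 4*sin(2*t) + 3*cos(2*t)

Factor the denominator: s^3 - s^2 + 4*s - 4 = (s - 1)*(s^2 + 4).
Partial fraction decomposition gives [-1/(s - 1)] + [3*s/(s^2 + 4)] + [-8/(s^2 + 4)].
Invert each term: -1/(s - 1) ↔ -e^(t); 3·s/(s^2 + 4) ↔ 3cos(2t); -4·2/(s^2 + 4) ↔ -4sin(2t).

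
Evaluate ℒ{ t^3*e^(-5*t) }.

L{t^3} = 3!/s^4 = 6/s^4.
By the first shifting theorem, multiplying by e^(-5t) replaces s with s + 5.

6/(s + 5)^4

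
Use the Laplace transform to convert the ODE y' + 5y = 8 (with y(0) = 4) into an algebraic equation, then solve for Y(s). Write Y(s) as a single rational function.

Laplace-transform each side.
Using L{y'} = sY - y(0) = sY - 4, the left side becomes (s + 5)Y - (4).
The right side is L{8} = 8/s.
So (s + 5)Y = 8/s + (4).
Solve for Y(s) and write it as one ratio of polynomials.

Y(s) = (4*s + 8)/(s^2 + 5*s)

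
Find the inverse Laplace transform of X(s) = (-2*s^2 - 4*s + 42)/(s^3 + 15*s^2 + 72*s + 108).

Factor the denominator: s^3 + 15*s^2 + 72*s + 108 = (s + 3)*(s + 6)^2.
Partial fraction decomposition gives [-6/(s + 6)] + [2/(s + 6)^2] + [4/(s + 3)].
Invert each term: -6/(s + 6) ↔ -6e^(-6t); 2/(s + 6)^2 ↔ 2t·e^(-6t); 4/(s + 3) ↔ 4e^(-3t).

2*t*exp(-6*t) + 4*exp(-3*t) - 6*exp(-6*t)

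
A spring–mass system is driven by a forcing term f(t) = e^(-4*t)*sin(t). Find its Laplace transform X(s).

X(s) = 1/((s + 4)^2 + 1)

L{sin(t)} = 1/(s^2 + 1).
By the first shifting theorem, multiplying by e^(-4t) replaces s with s + 4.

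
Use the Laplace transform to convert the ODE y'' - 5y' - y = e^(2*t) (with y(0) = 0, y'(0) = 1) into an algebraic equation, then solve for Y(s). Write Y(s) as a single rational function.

Laplace-transform each side.
Using L{y''} = s^2 Y - s·y(0) - y'(0) and L{y'} = sY - y(0), with y(0) = 0, y'(0) = 1, the left side becomes (s^2 - 5*s - 1)Y - (1).
The right side is L{e^(2*t)} = 1/(s - 2).
So (s^2 - 5*s - 1)Y = 1/(s - 2) + (1).
Solve for Y(s) and write it as one ratio of polynomials.

Y(s) = (s - 1)/(s^3 - 7*s^2 + 9*s + 2)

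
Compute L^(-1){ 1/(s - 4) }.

Since L{e^(4t)} = 1/(s - 4), the inverse is e^(4*t).

exp(4*t)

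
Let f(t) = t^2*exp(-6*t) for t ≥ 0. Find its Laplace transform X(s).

X(s) = 2/(s + 6)^3

L{e^(-6t)} = 1/(s + 6).
Then apply L{t^2·g(t)} = (-1)^2 d^2/ds^2[G(s)] with G(s) = 1/(s + 6):
differentiating 2 times and applying the sign gives 2/(s + 6)^3.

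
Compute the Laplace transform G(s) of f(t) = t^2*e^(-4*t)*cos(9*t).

L{cos(9t)} = s/(s^2 + 81).
Multiplying by e^(-4t) shifts s → s + 4, so L{e^(-4*t)*cos(9*t)} = (s + 4)/((s + 4)^2 + 81).
Then apply L{t^2·g(t)} = (-1)^2 d^2/ds^2[H(s)] with H(s) = (s + 4)/((s + 4)^2 + 81):
differentiating 2 times and applying the sign gives 2*(s + 4)*(s^2 + 8*s - 227)/(s^2 + 8*s + 97)^3.

G(s) = 2*(s + 4)*(s^2 + 8*s - 227)/(s^2 + 8*s + 97)^3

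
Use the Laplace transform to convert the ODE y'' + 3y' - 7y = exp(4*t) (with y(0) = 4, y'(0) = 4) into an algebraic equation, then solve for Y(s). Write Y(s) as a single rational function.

Y(s) = (4*s^2 - 63)/(s^3 - s^2 - 19*s + 28)

Apply the Laplace transform to the equation.
With L{y''} = s^2 Y - s·y(0) - y'(0) and L{y'} = sY - y(0), with y(0) = 4, y'(0) = 4: the LHS transforms to (s^2 + 3*s - 7)Y - (4*s + 16).
The right side is L{exp(4*t)} = 1/(s - 4).
So (s^2 + 3*s - 7)Y = 1/(s - 4) + (4*s + 16).
Isolate Y and clear denominators.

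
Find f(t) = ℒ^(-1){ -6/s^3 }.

Since L{t^2} = 2!/s^3 = 2/s^3, the inverse is t^2, scaled by -3.

f(t) = -3*t^2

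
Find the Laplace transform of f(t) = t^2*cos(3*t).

L{cos(3t)} = s/(s^2 + 9).
Then apply L{t^2·g(t)} = (-1)^2 d^2/ds^2[H(s)] with H(s) = s/(s^2 + 9):
differentiating 2 times and applying the sign gives 2*s*(s^2 - 27)/(s^2 + 9)^3.

2*s*(s^2 - 27)/(s^2 + 9)^3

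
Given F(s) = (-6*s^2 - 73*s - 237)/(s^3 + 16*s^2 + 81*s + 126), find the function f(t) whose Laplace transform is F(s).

Factor the denominator: s^3 + 16*s^2 + 81*s + 126 = (s + 3)*(s + 6)*(s + 7).
Partial fraction decomposition gives [-5/(s + 7)] + [5/(s + 6)] + [-6/(s + 3)].
Invert each term: -5/(s + 7) ↔ -5e^(-7t); 5/(s + 6) ↔ 5e^(-6t); -6/(s + 3) ↔ -6e^(-3t).

f(t) = -6*exp(-3*t) + 5*exp(-6*t) - 5*exp(-7*t)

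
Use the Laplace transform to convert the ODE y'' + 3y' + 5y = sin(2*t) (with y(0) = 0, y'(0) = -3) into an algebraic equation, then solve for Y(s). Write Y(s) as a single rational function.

Y(s) = (-3*s^2 - 10)/(s^4 + 3*s^3 + 9*s^2 + 12*s + 20)

Take the Laplace transform of both sides.
With L{y''} = s^2 Y - s·y(0) - y'(0) and L{y'} = sY - y(0), with y(0) = 0, y'(0) = -3: the LHS transforms to (s^2 + 3*s + 5)Y - (-3).
The right side is L{sin(2*t)} = 2/(s^2 + 4).
So (s^2 + 3*s + 5)Y = 2/(s^2 + 4) + (-3).
Solve for Y(s) and write it as one ratio of polynomials.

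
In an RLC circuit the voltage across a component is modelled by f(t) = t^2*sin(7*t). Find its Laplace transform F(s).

F(s) = 14*(3*s^2 - 49)/(s^2 + 49)^3

L{sin(7t)} = 7/(s^2 + 49).
Then apply L{t^2·g(t)} = (-1)^2 d^2/ds^2[G(s)] with G(s) = 7/(s^2 + 49):
differentiating 2 times and applying the sign gives 14*(3*s^2 - 49)/(s^2 + 49)^3.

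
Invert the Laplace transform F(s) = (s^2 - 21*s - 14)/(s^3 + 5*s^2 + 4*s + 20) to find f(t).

f(t) = -3*sin(2*t) - 3*cos(2*t) + 4*exp(-5*t)

Factor the denominator: s^3 + 5*s^2 + 4*s + 20 = (s + 5)*(s^2 + 4).
Partial fraction decomposition gives [4/(s + 5)] + [-3*s/(s^2 + 4)] + [-6/(s^2 + 4)].
Invert each term: 4/(s + 5) ↔ 4e^(-5t); -3·s/(s^2 + 4) ↔ -3cos(2t); -3·2/(s^2 + 4) ↔ -3sin(2t).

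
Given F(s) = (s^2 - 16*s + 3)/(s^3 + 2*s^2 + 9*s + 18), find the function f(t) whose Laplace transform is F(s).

Factor the denominator: s^3 + 2*s^2 + 9*s + 18 = (s + 2)*(s^2 + 9).
Partial fraction decomposition gives [3/(s + 2)] + [-2*s/(s^2 + 9)] + [-12/(s^2 + 9)].
Invert each term: 3/(s + 2) ↔ 3e^(-2t); -2·s/(s^2 + 9) ↔ -2cos(3t); -4·3/(s^2 + 9) ↔ -4sin(3t).

f(t) = -4*sin(3*t) - 2*cos(3*t) + 3*exp(-2*t)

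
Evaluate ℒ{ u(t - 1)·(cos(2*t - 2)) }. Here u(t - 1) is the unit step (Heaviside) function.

s*exp(-s)/(s^2 + 4)

By the second shifting theorem, L{u(t - c)·g(t - c)} = e^(-cs)·H(s) with c = 1 and H(s) = L{g(t)}.
L{cos(2t)} = s/(s^2 + 4).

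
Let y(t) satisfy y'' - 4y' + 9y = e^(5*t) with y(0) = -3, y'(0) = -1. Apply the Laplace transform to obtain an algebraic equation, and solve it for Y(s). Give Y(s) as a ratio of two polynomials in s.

Y(s) = (-3*s^2 + 26*s - 54)/(s^3 - 9*s^2 + 29*s - 45)

Take the Laplace transform of both sides.
With L{y''} = s^2 Y - s·y(0) - y'(0) and L{y'} = sY - y(0), with y(0) = -3, y'(0) = -1: the LHS transforms to (s^2 - 4*s + 9)Y - (-3*s + 11).
The right side is L{e^(5*t)} = 1/(s - 5).
So (s^2 - 4*s + 9)Y = 1/(s - 5) + (-3*s + 11).
Solve for Y(s) and write it as one ratio of polynomials.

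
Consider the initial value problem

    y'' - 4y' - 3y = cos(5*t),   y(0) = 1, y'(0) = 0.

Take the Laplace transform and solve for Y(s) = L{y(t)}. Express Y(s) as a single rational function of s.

Y(s) = (s^3 - 4*s^2 + 26*s - 100)/(s^4 - 4*s^3 + 22*s^2 - 100*s - 75)

Laplace-transform each side.
With L{y''} = s^2 Y - s·y(0) - y'(0) and L{y'} = sY - y(0), with y(0) = 1, y'(0) = 0: the LHS transforms to (s^2 - 4*s - 3)Y - (s - 4).
The right side is L{cos(5*t)} = s/(s^2 + 25).
So (s^2 - 4*s - 3)Y = s/(s^2 + 25) + (s - 4).
Isolate Y and clear denominators.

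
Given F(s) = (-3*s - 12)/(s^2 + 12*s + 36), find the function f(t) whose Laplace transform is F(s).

Factor the denominator: s^2 + 12*s + 36 = (s + 6)^2.
Partial fraction decomposition gives [-3/(s + 6)] + [6/(s + 6)^2].
Invert each term: -3/(s + 6) ↔ -3e^(-6t); 6/(s + 6)^2 ↔ 6t·e^(-6t).

f(t) = 6*t*exp(-6*t) - 3*exp(-6*t)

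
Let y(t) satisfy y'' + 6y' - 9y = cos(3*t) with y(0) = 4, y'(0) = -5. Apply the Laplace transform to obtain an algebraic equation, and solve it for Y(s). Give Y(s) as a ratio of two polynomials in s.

Y(s) = (4*s^3 + 19*s^2 + 37*s + 171)/(s^4 + 6*s^3 + 54*s - 81)

Apply the Laplace transform to the equation.
The derivative rules (L{y''} = s^2 Y - s·y(0) - y'(0) and L{y'} = sY - y(0), with y(0) = 4, y'(0) = -5) turn the left side into (s^2 + 6*s - 9)Y - (4*s + 19).
The right side is L{cos(3*t)} = s/(s^2 + 9).
So (s^2 + 6*s - 9)Y = s/(s^2 + 9) + (4*s + 19).
Solve for Y(s) and write it as one ratio of polynomials.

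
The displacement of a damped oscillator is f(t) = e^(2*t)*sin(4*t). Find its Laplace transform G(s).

G(s) = 4/((s - 2)^2 + 16)

L{sin(4t)} = 4/(s^2 + 16).
By the first shifting theorem, multiplying by e^(2t) replaces s with s - 2.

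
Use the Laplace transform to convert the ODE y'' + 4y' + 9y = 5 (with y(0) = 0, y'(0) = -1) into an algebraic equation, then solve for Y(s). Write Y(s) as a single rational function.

Y(s) = (-s + 5)/(s^3 + 4*s^2 + 9*s)

Apply the Laplace transform to the equation.
Using L{y''} = s^2 Y - s·y(0) - y'(0) and L{y'} = sY - y(0), with y(0) = 0, y'(0) = -1, the left side becomes (s^2 + 4*s + 9)Y - (-1).
The right side is L{5} = 5/s.
So (s^2 + 4*s + 9)Y = 5/s + (-1).
Solve for Y(s) and write it as one ratio of polynomials.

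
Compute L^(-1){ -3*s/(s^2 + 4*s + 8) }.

Complete the square in the denominator: s^2 + 4*s + 8 = (s + 2)^2 + 2^2.
Split the numerator to match: -3*s = -3·(s + 2) + 3·2.
Invert each term: -3·(s + 2)/((s + 2)^2 + 4) ↔ -3e^(-2t)cos(2t); 3·2/((s + 2)^2 + 4) ↔ 3e^(-2t)sin(2t).

3*exp(-2*t)*sin(2*t) - 3*exp(-2*t)*cos(2*t)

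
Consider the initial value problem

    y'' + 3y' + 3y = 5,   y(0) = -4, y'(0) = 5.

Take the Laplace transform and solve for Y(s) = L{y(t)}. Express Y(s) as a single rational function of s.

Y(s) = (-4*s^2 - 7*s + 5)/(s^3 + 3*s^2 + 3*s)

Apply the Laplace transform to the equation.
Using L{y''} = s^2 Y - s·y(0) - y'(0) and L{y'} = sY - y(0), with y(0) = -4, y'(0) = 5, the left side becomes (s^2 + 3*s + 3)Y - (-4*s - 7).
The right side is L{5} = 5/s.
So (s^2 + 3*s + 3)Y = 5/s + (-4*s - 7).
Isolate Y and clear denominators.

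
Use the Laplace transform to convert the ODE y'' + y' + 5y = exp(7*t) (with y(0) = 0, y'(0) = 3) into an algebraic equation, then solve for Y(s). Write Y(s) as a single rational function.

Apply the Laplace transform to the equation.
Using L{y''} = s^2 Y - s·y(0) - y'(0) and L{y'} = sY - y(0), with y(0) = 0, y'(0) = 3, the left side becomes (s^2 + s + 5)Y - (3).
The right side is L{exp(7*t)} = 1/(s - 7).
So (s^2 + s + 5)Y = 1/(s - 7) + (3).
Isolate Y and clear denominators.

Y(s) = (3*s - 20)/(s^3 - 6*s^2 - 2*s - 35)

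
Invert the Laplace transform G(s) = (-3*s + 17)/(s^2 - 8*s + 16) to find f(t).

Factor the denominator: s^2 - 8*s + 16 = (s - 4)^2.
Partial fraction decomposition gives [-3/(s - 4)] + [5/(s - 4)^2].
Invert each term: -3/(s - 4) ↔ -3e^(4t); 5/(s - 4)^2 ↔ 5t·e^(4t).

f(t) = 5*t*exp(4*t) - 3*exp(4*t)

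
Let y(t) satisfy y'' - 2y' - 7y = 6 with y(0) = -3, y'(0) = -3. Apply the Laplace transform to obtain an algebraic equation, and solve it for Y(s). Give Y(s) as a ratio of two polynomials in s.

Apply the Laplace transform to the equation.
Using L{y''} = s^2 Y - s·y(0) - y'(0) and L{y'} = sY - y(0), with y(0) = -3, y'(0) = -3, the left side becomes (s^2 - 2*s - 7)Y - (-3*s + 3).
The right side is L{6} = 6/s.
So (s^2 - 2*s - 7)Y = 6/s + (-3*s + 3).
Solve for Y(s) and write it as one ratio of polynomials.

Y(s) = (-3*s^2 + 3*s + 6)/(s^3 - 2*s^2 - 7*s)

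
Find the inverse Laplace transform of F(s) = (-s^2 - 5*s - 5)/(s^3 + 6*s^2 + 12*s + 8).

Factor the denominator: s^3 + 6*s^2 + 12*s + 8 = (s + 2)^3.
Partial fraction decomposition gives [-1/(s + 2)] + [-1/(s + 2)^2] + [(s + 2)^(-3)].
Invert each term: -1/(s + 2) ↔ -e^(-2t); -1/(s + 2)^2 ↔ -t·e^(-2t); 1/(s + 2)^3 ↔ (1/2)t^2·e^(-2t).

t^2*exp(-2*t)/2 - t*exp(-2*t) - exp(-2*t)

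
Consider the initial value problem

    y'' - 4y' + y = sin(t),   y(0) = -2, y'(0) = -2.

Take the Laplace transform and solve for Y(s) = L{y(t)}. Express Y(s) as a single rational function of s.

Y(s) = (-2*s^3 + 6*s^2 - 2*s + 7)/(s^4 - 4*s^3 + 2*s^2 - 4*s + 1)

Apply the Laplace transform to the equation.
With L{y''} = s^2 Y - s·y(0) - y'(0) and L{y'} = sY - y(0), with y(0) = -2, y'(0) = -2: the LHS transforms to (s^2 - 4*s + 1)Y - (-2*s + 6).
The right side is L{sin(t)} = 1/(s^2 + 1).
So (s^2 - 4*s + 1)Y = 1/(s^2 + 1) + (-2*s + 6).
Isolate Y and clear denominators.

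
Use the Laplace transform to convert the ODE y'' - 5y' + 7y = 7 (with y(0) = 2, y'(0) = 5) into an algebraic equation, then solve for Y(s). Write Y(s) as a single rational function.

Transform both sides with L{·}.
The derivative rules (L{y''} = s^2 Y - s·y(0) - y'(0) and L{y'} = sY - y(0), with y(0) = 2, y'(0) = 5) turn the left side into (s^2 - 5*s + 7)Y - (2*s - 5).
The right side is L{7} = 7/s.
So (s^2 - 5*s + 7)Y = 7/s + (2*s - 5).
Solve for Y(s) and write it as one ratio of polynomials.

Y(s) = (2*s^2 - 5*s + 7)/(s^3 - 5*s^2 + 7*s)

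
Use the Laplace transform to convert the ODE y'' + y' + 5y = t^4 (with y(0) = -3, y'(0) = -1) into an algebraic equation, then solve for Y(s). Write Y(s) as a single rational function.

Y(s) = (-3*s^6 - 4*s^5 + 24)/(s^7 + s^6 + 5*s^5)

Laplace-transform each side.
The derivative rules (L{y''} = s^2 Y - s·y(0) - y'(0) and L{y'} = sY - y(0), with y(0) = -3, y'(0) = -1) turn the left side into (s^2 + s + 5)Y - (-3*s - 4).
The right side is L{t^4} = 24/s^5.
So (s^2 + s + 5)Y = 24/s^5 + (-3*s - 4).
Solve for Y(s) and write it as one ratio of polynomials.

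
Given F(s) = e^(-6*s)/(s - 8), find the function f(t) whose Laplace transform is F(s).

f(t) = Heaviside(t - 6)*(exp(8*t - 48))

The factor e^(-6s) signals a time shift by c = 6 (second shifting theorem).
L{e^(8t)} = 1/(s - 8), so L^-1{1/(s - 8)} = e^(8*t).
Hence the inverse is u(t - 6) times that function evaluated at t - 6.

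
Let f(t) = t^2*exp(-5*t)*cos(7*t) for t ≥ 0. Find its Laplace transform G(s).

G(s) = 2*(s + 5)*(s^2 + 10*s - 122)/(s^2 + 10*s + 74)^3

L{cos(7t)} = s/(s^2 + 49).
Multiplying by e^(-5t) shifts s → s + 5, so L{exp(-5*t)*cos(7*t)} = (s + 5)/((s + 5)^2 + 49).
Then apply L{t^2·g(t)} = (-1)^2 d^2/ds^2[H(s)] with H(s) = (s + 5)/((s + 5)^2 + 49):
differentiating 2 times and applying the sign gives 2*(s + 5)*(s^2 + 10*s - 122)/(s^2 + 10*s + 74)^3.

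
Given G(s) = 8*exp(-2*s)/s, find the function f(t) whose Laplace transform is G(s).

The factor e^(-2s) signals a time shift by c = 2 (second shifting theorem).
L{8} = 8/s, so L^-1{8/s} = 8.
Hence the inverse is u(t - 2) times that function evaluated at t - 2.

f(t) = Heaviside(t - 2)*(8)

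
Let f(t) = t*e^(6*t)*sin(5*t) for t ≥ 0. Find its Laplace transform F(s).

F(s) = 10*(s - 6)/(s^2 - 12*s + 61)^2

L{sin(5t)} = 5/(s^2 + 25).
Multiplying by e^(6t) shifts s → s - 6, so L{e^(6*t)*sin(5*t)} = 5/((s - 6)^2 + 25).
Then apply L{t·g(t)} = -d/ds[G(s)] with G(s) = 5/((s - 6)^2 + 25):
differentiating 1 time and applying the sign gives 10*(s - 6)/(s^2 - 12*s + 61)^2.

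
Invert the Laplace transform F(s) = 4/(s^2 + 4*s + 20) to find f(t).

Rewrite the denominator: s^2 + 4*s + 20 = (s + 2)^2 + 16.
The form in (s + 2) signals a first-shifting-theorem factor e^(-2t).
Since L{sin(4t)} = 4/(s^2 + 16), the inverse is e^(-2*t)*sin(4*t).

f(t) = exp(-2*t)*sin(4*t)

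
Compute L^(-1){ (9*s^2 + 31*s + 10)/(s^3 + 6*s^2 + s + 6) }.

sin(t) + 5*cos(t) + 4*exp(-6*t)

Factor the denominator: s^3 + 6*s^2 + s + 6 = (s + 6)*(s^2 + 1).
Partial fraction decomposition gives [4/(s + 6)] + [5*s/(s^2 + 1)] + [1/(s^2 + 1)].
Invert each term: 4/(s + 6) ↔ 4e^(-6t); 5·s/(s^2 + 1) ↔ 5cos(t); 1·1/(s^2 + 1) ↔ sin(t).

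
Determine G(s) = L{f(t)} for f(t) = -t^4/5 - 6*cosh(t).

G(s) = -6*s/(s^2 - 1) - 24/(5*s^5)

By linearity of the Laplace transform, transform each term separately.
(-6)·[L{cosh(t)} = s/(s^2 - 1)]; (-1/5)·[L{t^4} = 4!/s^5 = 24/s^5].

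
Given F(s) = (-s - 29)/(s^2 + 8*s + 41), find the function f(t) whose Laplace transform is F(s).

Complete the square in the denominator: s^2 + 8*s + 41 = (s + 4)^2 + 5^2.
Split the numerator to match: -s - 29 = -1·(s + 4) - 5·5.
Invert each term: -1·(s + 4)/((s + 4)^2 + 25) ↔ -e^(-4t)cos(5t); -5·5/((s + 4)^2 + 25) ↔ -5e^(-4t)sin(5t).

f(t) = -5*exp(-4*t)*sin(5*t) - exp(-4*t)*cos(5*t)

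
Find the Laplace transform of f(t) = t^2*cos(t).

L{cos(t)} = s/(s^2 + 1).
Then apply L{t^2·g(t)} = (-1)^2 d^2/ds^2[H(s)] with H(s) = s/(s^2 + 1):
differentiating 2 times and applying the sign gives 2*s*(s^2 - 3)/(s^2 + 1)^3.

2*s*(s^2 - 3)/(s^2 + 1)^3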